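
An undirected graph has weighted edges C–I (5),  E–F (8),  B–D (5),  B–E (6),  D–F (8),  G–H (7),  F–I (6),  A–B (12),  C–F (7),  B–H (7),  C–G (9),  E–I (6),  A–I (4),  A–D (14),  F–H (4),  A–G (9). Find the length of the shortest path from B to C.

17

A few of the B→C routes:
B-E-I-C: 6 + 6 + 5 = 17
B-H-F-C: 7 + 4 + 7 = 18
B-D-F-C: 5 + 8 + 7 = 20
B-A-I-C: 12 + 4 + 5 = 21
Shortest: 17.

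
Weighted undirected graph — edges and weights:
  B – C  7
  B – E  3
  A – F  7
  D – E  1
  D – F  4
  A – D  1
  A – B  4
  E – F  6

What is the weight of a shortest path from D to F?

A few of the D→F routes:
D→E→F: 1 + 6 = 7
D→A→B→E→F: 1 + 4 + 3 + 6 = 14
D→A→F: 1 + 7 = 8
D→F: 4
The minimum is 4.

4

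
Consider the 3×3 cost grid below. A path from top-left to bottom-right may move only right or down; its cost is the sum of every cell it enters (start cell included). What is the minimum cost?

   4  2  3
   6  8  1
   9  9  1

Best path: r0c0 → r0c1 → r0c2 → r1c2 → r2c2
Cost: 4 + 2 + 3 + 1 + 1 = 11

11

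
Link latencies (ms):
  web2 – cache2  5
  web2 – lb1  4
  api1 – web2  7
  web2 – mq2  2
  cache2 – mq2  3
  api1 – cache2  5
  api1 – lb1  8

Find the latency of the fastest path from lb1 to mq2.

Checking several routes:
lb1 - api1 - cache2 - mq2: 8 + 5 + 3 = 16
lb1 - web2 - cache2 - mq2: 4 + 5 + 3 = 12
lb1 - web2 - mq2: 4 + 2 = 6
The minimum is 6 ms.

6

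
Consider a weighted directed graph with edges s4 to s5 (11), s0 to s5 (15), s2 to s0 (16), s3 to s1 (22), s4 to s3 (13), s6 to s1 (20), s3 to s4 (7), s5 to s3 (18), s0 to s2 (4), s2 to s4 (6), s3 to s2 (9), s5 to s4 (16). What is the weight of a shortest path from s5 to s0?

43

Routes from s5 to s0:
s5 → s3 → s2 → s0: 18 + 9 + 16 = 43
s5 → s4 → s3 → s2 → s0: 16 + 13 + 9 + 16 = 54
Shortest: 43.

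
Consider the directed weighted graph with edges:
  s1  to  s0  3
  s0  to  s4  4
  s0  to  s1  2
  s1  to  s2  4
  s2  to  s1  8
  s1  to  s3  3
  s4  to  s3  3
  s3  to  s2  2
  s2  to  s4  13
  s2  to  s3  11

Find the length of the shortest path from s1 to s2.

4

Candidate routes:
s1 -> s2: 4
s1 -> s0 -> s4 -> s3 -> s2: 3 + 4 + 3 + 2 = 12
s1 -> s3 -> s2: 3 + 2 = 5
The minimum is 4.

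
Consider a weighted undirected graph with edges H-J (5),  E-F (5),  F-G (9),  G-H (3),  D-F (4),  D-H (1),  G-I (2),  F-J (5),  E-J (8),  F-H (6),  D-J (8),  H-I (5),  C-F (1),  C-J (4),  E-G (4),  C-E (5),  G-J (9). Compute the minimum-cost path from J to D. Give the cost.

Some routes from J to D:
J -> F -> D: 5 + 4 = 9
J -> D: 8
J -> C -> F -> D: 4 + 1 + 4 = 9
J -> H -> D: 5 + 1 = 6
Best route has total 6.

6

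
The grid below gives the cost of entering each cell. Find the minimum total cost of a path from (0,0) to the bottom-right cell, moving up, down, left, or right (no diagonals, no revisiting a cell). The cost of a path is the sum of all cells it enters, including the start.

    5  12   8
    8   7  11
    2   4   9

28

Best path: r0c0→r1c0→r2c0→r2c1→r2c2
Cost: 5 + 8 + 2 + 4 + 9 = 28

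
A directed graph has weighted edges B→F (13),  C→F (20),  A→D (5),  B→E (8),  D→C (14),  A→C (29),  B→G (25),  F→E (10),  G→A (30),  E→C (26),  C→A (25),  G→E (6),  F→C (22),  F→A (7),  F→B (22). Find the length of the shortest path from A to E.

49

Some routes from A to E:
A -> D -> C -> F -> B -> E: 5 + 14 + 20 + 22 + 8 = 69
A -> D -> C -> F -> E: 5 + 14 + 20 + 10 = 49
A -> C -> F -> E: 29 + 20 + 10 = 59
The minimum is 49.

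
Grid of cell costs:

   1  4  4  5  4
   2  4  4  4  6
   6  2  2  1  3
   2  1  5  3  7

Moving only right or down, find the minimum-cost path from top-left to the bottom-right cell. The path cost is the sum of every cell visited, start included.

22

Cheapest: r0c0 r1c0 r1c1 r2c1 r2c2 r2c3 r2c4 r3c4
  1 + 2 + 4 + 2 + 2 + 1 + 3 + 7 = 22
For comparison, the top-then-right route costs 34.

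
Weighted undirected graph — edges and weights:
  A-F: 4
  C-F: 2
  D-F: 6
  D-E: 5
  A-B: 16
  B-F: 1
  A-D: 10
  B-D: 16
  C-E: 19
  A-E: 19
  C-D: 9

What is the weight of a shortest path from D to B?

7

A few of the D→B routes:
D→A→F→B: 10 + 4 + 1 = 15
D→B: 16
D→C→F→B: 9 + 2 + 1 = 12
D→F→B: 6 + 1 = 7
Shortest: 7.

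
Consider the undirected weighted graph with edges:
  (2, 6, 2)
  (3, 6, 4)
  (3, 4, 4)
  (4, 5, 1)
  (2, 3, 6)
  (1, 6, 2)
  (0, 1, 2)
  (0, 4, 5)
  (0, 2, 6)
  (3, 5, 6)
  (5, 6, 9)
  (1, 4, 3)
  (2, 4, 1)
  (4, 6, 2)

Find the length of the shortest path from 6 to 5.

3

A few of the 6→5 routes:
6→5: 9
6→1→0→4→5: 2 + 2 + 5 + 1 = 10
6→1→4→5: 2 + 3 + 1 = 6
6→2→4→5: 2 + 1 + 1 = 4
6→4→5: 2 + 1 = 3
6→3→4→5: 4 + 4 + 1 = 9
Best route has total 3.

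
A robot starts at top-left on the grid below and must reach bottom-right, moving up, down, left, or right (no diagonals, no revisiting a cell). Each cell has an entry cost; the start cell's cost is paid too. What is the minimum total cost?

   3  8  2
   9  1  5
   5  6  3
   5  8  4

Best path: r0c0 → r0c1 → r1c1 → r1c2 → r2c2 → r3c2
Cost: 3 + 8 + 1 + 5 + 3 + 4 = 24

24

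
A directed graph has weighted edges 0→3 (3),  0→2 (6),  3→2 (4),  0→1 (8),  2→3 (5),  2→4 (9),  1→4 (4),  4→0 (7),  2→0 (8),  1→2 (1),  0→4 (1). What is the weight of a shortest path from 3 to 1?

20

Candidate routes:
3 - 2 - 4 - 0 - 1: 4 + 9 + 7 + 8 = 28
3 - 2 - 0 - 1: 4 + 8 + 8 = 20
The minimum is 20.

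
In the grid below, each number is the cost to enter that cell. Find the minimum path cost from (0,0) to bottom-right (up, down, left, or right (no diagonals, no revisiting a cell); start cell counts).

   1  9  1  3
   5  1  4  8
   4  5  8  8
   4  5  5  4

26

Cheapest: [0,0]→[1,0]→[1,1]→[2,1]→[3,1]→[3,2]→[3,3]
  1 + 5 + 1 + 5 + 5 + 5 + 4 = 26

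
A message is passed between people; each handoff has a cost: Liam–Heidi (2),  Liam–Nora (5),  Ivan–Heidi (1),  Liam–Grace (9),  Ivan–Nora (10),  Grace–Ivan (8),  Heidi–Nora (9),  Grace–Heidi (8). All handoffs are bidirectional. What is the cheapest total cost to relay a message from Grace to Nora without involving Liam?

17

Candidate routes:
Grace - Heidi - Nora: 8 + 9 = 17
Grace - Ivan - Nora: 8 + 10 = 18
Grace - Heidi - Ivan - Nora: 8 + 1 + 10 = 19
Grace - Ivan - Heidi - Nora: 8 + 1 + 9 = 18
Best route has total 17.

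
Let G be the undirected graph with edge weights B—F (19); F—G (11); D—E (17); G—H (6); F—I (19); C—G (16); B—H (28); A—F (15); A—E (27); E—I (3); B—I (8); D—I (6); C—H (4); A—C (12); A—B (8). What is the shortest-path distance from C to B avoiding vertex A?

Some routes from C to B avoiding A:
C -> G -> F -> B: 16 + 11 + 19 = 46
C -> H -> B: 4 + 28 = 32
C -> H -> G -> F -> B: 4 + 6 + 11 + 19 = 40
Shortest: 32.

32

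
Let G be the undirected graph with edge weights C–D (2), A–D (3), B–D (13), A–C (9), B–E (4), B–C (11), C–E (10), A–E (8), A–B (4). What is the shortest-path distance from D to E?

11

A few of the D→E routes:
D → C → E: 2 + 10 = 12
D → A → E: 3 + 8 = 11
D → A → B → E: 3 + 4 + 4 = 11
D → C → A → B → E: 2 + 9 + 4 + 4 = 19
D → B → E: 13 + 4 = 17
D → C → B → E: 2 + 11 + 4 = 17
Best route has total 11.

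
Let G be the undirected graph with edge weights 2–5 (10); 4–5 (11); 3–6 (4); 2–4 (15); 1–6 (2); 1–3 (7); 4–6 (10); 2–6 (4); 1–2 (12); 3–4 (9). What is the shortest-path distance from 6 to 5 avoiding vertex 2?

Paths from 6 to 5 avoiding 2:
6 -> 1 -> 3 -> 4 -> 5: 2 + 7 + 9 + 11 = 29
6 -> 4 -> 5: 10 + 11 = 21
6 -> 3 -> 4 -> 5: 4 + 9 + 11 = 24
Shortest: 21.

21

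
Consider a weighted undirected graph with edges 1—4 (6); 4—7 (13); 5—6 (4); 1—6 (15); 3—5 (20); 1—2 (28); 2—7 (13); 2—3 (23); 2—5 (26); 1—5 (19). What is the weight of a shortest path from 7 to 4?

Checking several routes:
7 -> 4: 13
7 -> 2 -> 5 -> 6 -> 1 -> 4: 13 + 26 + 4 + 15 + 6 = 64
7 -> 2 -> 1 -> 4: 13 + 28 + 6 = 47
7 -> 2 -> 5 -> 1 -> 4: 13 + 26 + 19 + 6 = 64
7 -> 2 -> 3 -> 5 -> 6 -> 1 -> 4: 13 + 23 + 20 + 4 + 15 + 6 = 81
Best route has total 13.

13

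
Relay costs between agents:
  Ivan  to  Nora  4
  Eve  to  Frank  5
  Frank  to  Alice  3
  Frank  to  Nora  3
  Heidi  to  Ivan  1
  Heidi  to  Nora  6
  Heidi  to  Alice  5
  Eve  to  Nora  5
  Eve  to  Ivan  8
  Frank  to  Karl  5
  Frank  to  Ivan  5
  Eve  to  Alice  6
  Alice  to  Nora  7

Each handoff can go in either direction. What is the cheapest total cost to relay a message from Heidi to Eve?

Comparing a few candidate routes:
Heidi -> Alice -> Eve: 5 + 6 = 11
Heidi -> Ivan -> Frank -> Eve: 1 + 5 + 5 = 11
Heidi -> Ivan -> Nora -> Eve: 1 + 4 + 5 = 10
Heidi -> Nora -> Eve: 6 + 5 = 11
Heidi -> Alice -> Frank -> Eve: 5 + 3 + 5 = 13
Heidi -> Ivan -> Eve: 1 + 8 = 9
Best route has total 9.

9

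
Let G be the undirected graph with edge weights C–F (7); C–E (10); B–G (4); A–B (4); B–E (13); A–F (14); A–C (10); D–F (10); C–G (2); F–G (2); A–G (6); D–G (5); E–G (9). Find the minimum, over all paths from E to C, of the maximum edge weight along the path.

Comparing a few candidate routes:
E - G - F - C: max(9, 2, 7) = 9
E - C: max(10) = 10
E - G - C: max(9, 2) = 9
Best route has worst link 9.

9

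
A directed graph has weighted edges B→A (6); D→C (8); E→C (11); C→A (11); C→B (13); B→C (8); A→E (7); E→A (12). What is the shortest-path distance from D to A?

Routes from D to A:
D→C→B→A: 8 + 13 + 6 = 27
D→C→A: 8 + 11 = 19
Shortest: 19.

19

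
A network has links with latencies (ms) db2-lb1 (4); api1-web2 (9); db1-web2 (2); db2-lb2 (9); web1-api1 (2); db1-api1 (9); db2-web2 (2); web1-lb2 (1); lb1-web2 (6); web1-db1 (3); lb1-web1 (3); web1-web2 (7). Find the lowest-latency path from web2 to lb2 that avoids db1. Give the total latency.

8

A few of the web2→lb2 routes:
web2 → db2 → lb1 → web1 → lb2: 2 + 4 + 3 + 1 = 10
web2 → lb1 → web1 → lb2: 6 + 3 + 1 = 10
web2 → api1 → web1 → lb2: 9 + 2 + 1 = 12
web2 → web1 → lb2: 7 + 1 = 8
web2 → lb1 → db2 → lb2: 6 + 4 + 9 = 19
web2 → db2 → lb2: 2 + 9 = 11
The minimum is 8 ms.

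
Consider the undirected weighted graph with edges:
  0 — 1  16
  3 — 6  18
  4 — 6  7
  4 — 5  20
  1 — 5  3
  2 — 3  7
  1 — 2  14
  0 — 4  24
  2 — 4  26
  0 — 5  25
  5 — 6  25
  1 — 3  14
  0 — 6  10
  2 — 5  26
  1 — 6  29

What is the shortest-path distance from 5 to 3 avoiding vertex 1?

33

Some routes from 5 to 3 avoiding 1:
5 → 4 → 6 → 3: 20 + 7 + 18 = 45
5 → 6 → 3: 25 + 18 = 43
5 → 2 → 3: 26 + 7 = 33
Best route has total 33.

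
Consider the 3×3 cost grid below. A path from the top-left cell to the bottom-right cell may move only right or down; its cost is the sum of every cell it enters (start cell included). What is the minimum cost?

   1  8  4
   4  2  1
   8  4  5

Best path: r0c0 → r1c0 → r1c1 → r1c2 → r2c2
Cost: 1 + 4 + 2 + 1 + 5 = 13
(Top row then right column would cost 19.)

13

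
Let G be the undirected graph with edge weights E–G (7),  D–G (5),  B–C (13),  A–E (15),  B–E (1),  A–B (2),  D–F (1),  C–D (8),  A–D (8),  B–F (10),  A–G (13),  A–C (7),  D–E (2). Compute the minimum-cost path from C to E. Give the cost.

10

A few of the C→E routes:
C - D - A - B - E: 8 + 8 + 2 + 1 = 19
C - D - E: 8 + 2 = 10
C - B - E: 13 + 1 = 14
C - A - D - E: 7 + 8 + 2 = 17
C - A - B - E: 7 + 2 + 1 = 10
Best route has total 10.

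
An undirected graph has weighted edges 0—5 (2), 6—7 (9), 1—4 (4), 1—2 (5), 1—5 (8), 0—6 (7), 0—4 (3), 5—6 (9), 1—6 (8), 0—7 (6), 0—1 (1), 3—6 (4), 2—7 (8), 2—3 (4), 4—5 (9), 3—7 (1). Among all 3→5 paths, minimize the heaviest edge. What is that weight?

5

Checking several routes:
3→7→0→5: max(1, 6, 2) = 6
3→2→1→4→0→5: max(4, 5, 4, 3, 2) = 5
3→2→1→0→5: max(4, 5, 1, 2) = 5
3→6→0→5: max(4, 7, 2) = 7
3→2→1→5: max(4, 5, 8) = 8
Smallest bottleneck: 5.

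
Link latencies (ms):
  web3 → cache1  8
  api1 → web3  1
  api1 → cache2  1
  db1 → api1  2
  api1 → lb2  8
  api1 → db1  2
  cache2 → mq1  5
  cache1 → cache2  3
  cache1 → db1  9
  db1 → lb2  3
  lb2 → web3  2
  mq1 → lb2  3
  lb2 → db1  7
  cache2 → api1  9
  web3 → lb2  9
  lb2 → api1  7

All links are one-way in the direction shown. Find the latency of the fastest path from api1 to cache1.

9

Routes from api1 to cache1:
api1 -> db1 -> lb2 -> web3 -> cache1: 2 + 3 + 2 + 8 = 15
api1 -> cache2 -> mq1 -> lb2 -> web3 -> cache1: 1 + 5 + 3 + 2 + 8 = 19
api1 -> web3 -> cache1: 1 + 8 = 9
api1 -> lb2 -> web3 -> cache1: 8 + 2 + 8 = 18
Shortest: 9 ms.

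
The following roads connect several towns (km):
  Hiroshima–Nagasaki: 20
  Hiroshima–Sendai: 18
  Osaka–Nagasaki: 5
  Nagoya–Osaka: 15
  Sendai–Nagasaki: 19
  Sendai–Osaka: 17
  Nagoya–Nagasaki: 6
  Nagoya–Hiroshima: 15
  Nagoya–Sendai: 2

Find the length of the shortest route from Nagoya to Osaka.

11

Checking several routes:
Nagoya→Hiroshima→Nagasaki→Osaka: 15 + 20 + 5 = 40
Nagoya→Sendai→Nagasaki→Osaka: 2 + 19 + 5 = 26
Nagoya→Nagasaki→Osaka: 6 + 5 = 11
Nagoya→Osaka: 15
Nagoya→Nagasaki→Sendai→Osaka: 6 + 19 + 17 = 42
Nagoya→Sendai→Osaka: 2 + 17 = 19
Shortest: 11 km.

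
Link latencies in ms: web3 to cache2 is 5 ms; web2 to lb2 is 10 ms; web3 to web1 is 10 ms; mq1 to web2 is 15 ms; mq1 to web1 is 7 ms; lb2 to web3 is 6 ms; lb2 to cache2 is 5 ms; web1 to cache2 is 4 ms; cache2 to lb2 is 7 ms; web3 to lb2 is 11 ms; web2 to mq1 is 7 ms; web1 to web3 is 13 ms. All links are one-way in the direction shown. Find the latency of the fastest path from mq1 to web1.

7

Routes from mq1 to web1:
mq1 -> web2 -> lb2 -> web3 -> web1: 15 + 10 + 6 + 10 = 41
mq1 -> web1: 7
The minimum is 7 ms.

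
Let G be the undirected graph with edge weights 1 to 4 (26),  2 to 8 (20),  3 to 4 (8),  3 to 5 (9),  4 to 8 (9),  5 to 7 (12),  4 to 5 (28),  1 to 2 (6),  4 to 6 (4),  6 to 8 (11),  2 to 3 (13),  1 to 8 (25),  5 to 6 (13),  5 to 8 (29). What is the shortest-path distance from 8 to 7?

Comparing a few candidate routes:
8-5-7: 29 + 12 = 41
8-6-4-3-5-7: 11 + 4 + 8 + 9 + 12 = 44
8-4-3-5-7: 9 + 8 + 9 + 12 = 38
8-4-5-7: 9 + 28 + 12 = 49
8-6-5-7: 11 + 13 + 12 = 36
8-4-6-5-7: 9 + 4 + 13 + 12 = 38
Shortest: 36.

36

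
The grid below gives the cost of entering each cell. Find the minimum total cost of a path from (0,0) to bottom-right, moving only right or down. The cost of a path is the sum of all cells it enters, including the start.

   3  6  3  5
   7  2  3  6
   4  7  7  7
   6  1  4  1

Cheapest: [0,0] [0,1] [1,1] [2,1] [3,1] [3,2] [3,3]
  3 + 6 + 2 + 7 + 1 + 4 + 1 = 24

24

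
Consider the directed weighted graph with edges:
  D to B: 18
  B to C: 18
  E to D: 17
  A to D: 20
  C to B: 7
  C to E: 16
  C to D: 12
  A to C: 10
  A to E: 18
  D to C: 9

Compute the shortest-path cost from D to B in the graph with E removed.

16

Paths from D to B avoiding E:
D -> B: 18
D -> C -> B: 9 + 7 = 16
The minimum is 16.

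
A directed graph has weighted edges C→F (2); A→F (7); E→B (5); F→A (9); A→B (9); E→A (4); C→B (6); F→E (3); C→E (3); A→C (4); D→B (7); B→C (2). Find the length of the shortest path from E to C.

Routes from E to C:
E → A → C: 4 + 4 = 8
E → A → B → C: 4 + 9 + 2 = 15
E → B → C: 5 + 2 = 7
The minimum is 7.

7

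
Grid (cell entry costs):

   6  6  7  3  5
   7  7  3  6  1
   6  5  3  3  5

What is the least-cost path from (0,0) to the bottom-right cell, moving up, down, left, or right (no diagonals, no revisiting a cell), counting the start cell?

Path [0,0] [0,1] [0,2] [0,3] [0,4] [1,4] [2,4]: 6 + 6 + 7 + 3 + 5 + 1 + 5 = 33.

33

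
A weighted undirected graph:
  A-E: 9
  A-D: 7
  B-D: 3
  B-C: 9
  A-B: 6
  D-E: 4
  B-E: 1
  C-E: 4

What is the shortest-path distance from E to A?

A few of the E→A routes:
E-B-D-A: 1 + 3 + 7 = 11
E-B-A: 1 + 6 = 7
E-A: 9
E-D-A: 4 + 7 = 11
Shortest: 7.

7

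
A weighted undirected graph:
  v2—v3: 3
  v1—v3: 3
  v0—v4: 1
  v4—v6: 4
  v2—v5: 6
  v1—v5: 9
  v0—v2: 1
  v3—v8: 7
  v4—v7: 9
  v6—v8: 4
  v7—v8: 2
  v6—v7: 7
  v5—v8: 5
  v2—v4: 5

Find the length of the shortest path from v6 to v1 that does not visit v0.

Comparing a few candidate routes:
v6→v8→v5→v1: 4 + 5 + 9 = 18
v6→v7→v8→v3→v1: 7 + 2 + 7 + 3 = 19
v6→v8→v3→v1: 4 + 7 + 3 = 14
v6→v4→v2→v3→v1: 4 + 5 + 3 + 3 = 15
The minimum is 14.

14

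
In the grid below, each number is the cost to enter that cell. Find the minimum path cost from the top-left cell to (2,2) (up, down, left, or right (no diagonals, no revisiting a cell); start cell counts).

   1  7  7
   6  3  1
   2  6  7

Path (0,0) → (1,0) → (1,1) → (1,2) → (2,2): 1 + 6 + 3 + 1 + 7 = 18.

18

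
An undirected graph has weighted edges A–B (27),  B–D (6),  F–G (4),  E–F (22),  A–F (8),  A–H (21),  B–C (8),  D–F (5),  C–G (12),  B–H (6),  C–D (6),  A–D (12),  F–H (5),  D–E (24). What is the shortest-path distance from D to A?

Checking several routes:
D - F - H - A: 5 + 5 + 21 = 31
D - C - G - F - A: 6 + 12 + 4 + 8 = 30
D - A: 12
D - F - A: 5 + 8 = 13
D - B - H - F - A: 6 + 6 + 5 + 8 = 25
Shortest: 12.

12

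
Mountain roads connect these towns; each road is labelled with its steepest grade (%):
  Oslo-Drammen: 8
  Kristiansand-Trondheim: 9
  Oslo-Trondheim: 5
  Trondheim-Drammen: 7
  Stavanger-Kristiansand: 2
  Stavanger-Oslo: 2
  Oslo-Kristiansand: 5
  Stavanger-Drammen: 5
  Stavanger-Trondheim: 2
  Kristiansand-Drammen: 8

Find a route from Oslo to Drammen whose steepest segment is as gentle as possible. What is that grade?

Comparing a few candidate routes:
Oslo - Trondheim - Stavanger - Drammen: max(5, 2, 5) = 5
Oslo - Kristiansand - Stavanger - Drammen: max(5, 2, 5) = 5
Oslo - Stavanger - Drammen: max(2, 5) = 5
Smallest bottleneck: 5%.

5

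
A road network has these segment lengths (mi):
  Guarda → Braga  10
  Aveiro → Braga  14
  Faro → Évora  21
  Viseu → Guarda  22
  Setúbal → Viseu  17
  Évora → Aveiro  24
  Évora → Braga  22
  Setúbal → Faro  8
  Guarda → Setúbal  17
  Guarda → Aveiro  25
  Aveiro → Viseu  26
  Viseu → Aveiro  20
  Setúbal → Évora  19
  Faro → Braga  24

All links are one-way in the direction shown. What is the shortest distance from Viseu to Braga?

32

A few of the Viseu→Braga routes:
Viseu -> Guarda -> Aveiro -> Braga: 22 + 25 + 14 = 61
Viseu -> Guarda -> Setúbal -> Faro -> Braga: 22 + 17 + 8 + 24 = 71
Viseu -> Aveiro -> Braga: 20 + 14 = 34
Viseu -> Guarda -> Braga: 22 + 10 = 32
Shortest: 32 mi.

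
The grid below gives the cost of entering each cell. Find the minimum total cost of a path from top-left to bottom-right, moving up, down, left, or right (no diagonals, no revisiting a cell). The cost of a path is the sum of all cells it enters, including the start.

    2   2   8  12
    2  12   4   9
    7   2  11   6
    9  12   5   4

33

Best path: [0,0] -> [1,0] -> [2,0] -> [2,1] -> [2,2] -> [3,2] -> [3,3]
Cost: 2 + 2 + 7 + 2 + 11 + 5 + 4 = 33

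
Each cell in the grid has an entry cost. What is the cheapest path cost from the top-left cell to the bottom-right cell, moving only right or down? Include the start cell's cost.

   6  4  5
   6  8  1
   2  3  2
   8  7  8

Cheapest: r0c0 -> r0c1 -> r0c2 -> r1c2 -> r2c2 -> r3c2
  6 + 4 + 5 + 1 + 2 + 8 = 26

26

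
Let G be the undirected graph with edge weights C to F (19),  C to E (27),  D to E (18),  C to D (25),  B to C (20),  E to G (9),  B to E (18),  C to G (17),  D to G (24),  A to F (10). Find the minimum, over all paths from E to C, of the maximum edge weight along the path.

Checking several routes:
E → G → C: max(9, 17) = 17
E → B → C: max(18, 20) = 20
E → D → G → C: max(18, 24, 17) = 24
Best route has worst link 17.

17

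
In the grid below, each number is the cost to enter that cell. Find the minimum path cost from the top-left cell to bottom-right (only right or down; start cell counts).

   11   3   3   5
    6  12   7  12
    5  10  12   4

38

One optimal route is r0c0 → r0c1 → r0c2 → r0c3 → r1c3 → r2c3.
Its cost is 11 + 3 + 3 + 5 + 12 + 4 = 38.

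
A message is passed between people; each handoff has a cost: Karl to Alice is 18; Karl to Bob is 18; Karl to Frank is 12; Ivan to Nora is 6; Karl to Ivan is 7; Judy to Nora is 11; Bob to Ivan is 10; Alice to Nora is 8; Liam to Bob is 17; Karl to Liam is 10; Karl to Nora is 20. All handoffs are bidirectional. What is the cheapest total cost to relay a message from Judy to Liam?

34

Some routes from Judy to Liam:
Judy-Nora-Karl-Liam: 11 + 20 + 10 = 41
Judy-Nora-Ivan-Bob-Liam: 11 + 6 + 10 + 17 = 44
Judy-Nora-Ivan-Karl-Liam: 11 + 6 + 7 + 10 = 34
Best route has total 34.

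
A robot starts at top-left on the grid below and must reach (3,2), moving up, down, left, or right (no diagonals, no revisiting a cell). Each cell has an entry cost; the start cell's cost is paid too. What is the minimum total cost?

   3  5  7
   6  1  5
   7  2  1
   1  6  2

One optimal route is r0c0 r0c1 r1c1 r2c1 r2c2 r3c2.
Its cost is 3 + 5 + 1 + 2 + 1 + 2 = 14.

14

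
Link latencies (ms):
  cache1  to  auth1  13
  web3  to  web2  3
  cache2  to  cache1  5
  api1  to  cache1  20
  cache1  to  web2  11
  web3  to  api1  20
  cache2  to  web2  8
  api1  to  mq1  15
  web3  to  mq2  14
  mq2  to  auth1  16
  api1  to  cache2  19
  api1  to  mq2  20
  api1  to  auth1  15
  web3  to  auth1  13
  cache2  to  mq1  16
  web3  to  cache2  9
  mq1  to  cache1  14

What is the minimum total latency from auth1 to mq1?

Comparing a few candidate routes:
auth1 -> cache1 -> cache2 -> mq1: 13 + 5 + 16 = 34
auth1 -> web3 -> cache2 -> mq1: 13 + 9 + 16 = 38
auth1 -> api1 -> mq1: 15 + 15 = 30
auth1 -> cache1 -> mq1: 13 + 14 = 27
The minimum is 27 ms.

27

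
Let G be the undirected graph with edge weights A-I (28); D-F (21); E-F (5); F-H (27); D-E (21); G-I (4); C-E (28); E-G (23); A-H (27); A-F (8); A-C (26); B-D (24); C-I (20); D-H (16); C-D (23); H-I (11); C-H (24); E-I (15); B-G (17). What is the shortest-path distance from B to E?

36

Comparing a few candidate routes:
B-G-E: 17 + 23 = 40
B-G-I-E: 17 + 4 + 15 = 36
B-D-E: 24 + 21 = 45
The minimum is 36.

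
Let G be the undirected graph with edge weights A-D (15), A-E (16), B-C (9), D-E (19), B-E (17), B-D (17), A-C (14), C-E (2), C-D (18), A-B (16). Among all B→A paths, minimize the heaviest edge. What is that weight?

A few of the B→A routes:
B - E - C - A: max(17, 2, 14) = 17
B - A: max(16) = 16
B - E - A: max(17, 16) = 17
B - C - E - A: max(9, 2, 16) = 16
B - C - A: max(9, 14) = 14
B - D - A: max(17, 15) = 17
Smallest bottleneck: 14.

14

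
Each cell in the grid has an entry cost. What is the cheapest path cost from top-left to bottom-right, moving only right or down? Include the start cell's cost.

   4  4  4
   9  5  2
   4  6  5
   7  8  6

Take r0c0→r0c1→r0c2→r1c2→r2c2→r3c2 for a total of 4 + 4 + 4 + 2 + 5 + 6 = 25.

25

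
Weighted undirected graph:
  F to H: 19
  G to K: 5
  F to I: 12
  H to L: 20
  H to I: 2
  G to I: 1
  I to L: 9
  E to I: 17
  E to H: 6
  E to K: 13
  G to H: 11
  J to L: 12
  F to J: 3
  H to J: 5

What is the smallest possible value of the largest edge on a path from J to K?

5

Checking several routes:
J -> F -> I -> H -> G -> K: max(3, 12, 2, 11, 5) = 12
J -> H -> I -> G -> K: max(5, 2, 1, 5) = 5
J -> L -> I -> H -> G -> K: max(12, 9, 2, 11, 5) = 12
J -> L -> I -> G -> K: max(12, 9, 1, 5) = 12
J -> F -> I -> G -> K: max(3, 12, 1, 5) = 12
J -> H -> G -> K: max(5, 11, 5) = 11
Best route has worst link 5.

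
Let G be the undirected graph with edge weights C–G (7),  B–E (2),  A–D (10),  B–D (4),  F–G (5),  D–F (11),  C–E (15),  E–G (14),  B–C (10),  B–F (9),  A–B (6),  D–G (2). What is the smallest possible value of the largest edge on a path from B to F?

5

A few of the B→F routes:
B-F: max(9) = 9
B-A-D-G-F: max(6, 10, 2, 5) = 10
B-D-G-F: max(4, 2, 5) = 5
B-C-G-F: max(10, 7, 5) = 10
Best route has worst link 5.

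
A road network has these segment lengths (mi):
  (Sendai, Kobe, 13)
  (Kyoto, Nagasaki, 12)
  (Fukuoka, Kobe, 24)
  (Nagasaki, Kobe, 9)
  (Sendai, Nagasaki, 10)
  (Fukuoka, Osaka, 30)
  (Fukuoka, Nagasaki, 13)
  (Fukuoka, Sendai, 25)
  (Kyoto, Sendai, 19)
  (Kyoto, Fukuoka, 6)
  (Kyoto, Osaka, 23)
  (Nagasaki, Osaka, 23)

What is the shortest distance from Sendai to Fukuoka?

Checking several routes:
Sendai - Nagasaki - Fukuoka: 10 + 13 = 23
Sendai - Kobe - Nagasaki - Fukuoka: 13 + 9 + 13 = 35
Sendai - Kyoto - Fukuoka: 19 + 6 = 25
Sendai - Nagasaki - Kyoto - Fukuoka: 10 + 12 + 6 = 28
Sendai - Fukuoka: 25
Shortest: 23 mi.

23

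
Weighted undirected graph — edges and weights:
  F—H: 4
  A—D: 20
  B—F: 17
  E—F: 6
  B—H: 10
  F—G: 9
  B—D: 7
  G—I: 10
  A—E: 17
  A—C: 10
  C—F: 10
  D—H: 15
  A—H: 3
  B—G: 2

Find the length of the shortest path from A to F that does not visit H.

Paths from A to F avoiding H:
A-D-B-G-F: 20 + 7 + 2 + 9 = 38
A-E-F: 17 + 6 = 23
A-C-F: 10 + 10 = 20
A-D-B-F: 20 + 7 + 17 = 44
Shortest: 20.

20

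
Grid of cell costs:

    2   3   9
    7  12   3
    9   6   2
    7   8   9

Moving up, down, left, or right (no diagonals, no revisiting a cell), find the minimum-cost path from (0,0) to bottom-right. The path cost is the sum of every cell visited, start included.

One optimal route is r0c0 → r0c1 → r0c2 → r1c2 → r2c2 → r3c2.
Its cost is 2 + 3 + 9 + 3 + 2 + 9 = 28.

28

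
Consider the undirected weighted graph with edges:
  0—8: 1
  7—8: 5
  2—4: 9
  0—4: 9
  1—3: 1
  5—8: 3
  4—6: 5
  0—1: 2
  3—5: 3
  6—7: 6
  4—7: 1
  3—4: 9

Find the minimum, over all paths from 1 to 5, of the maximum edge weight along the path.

3

Some routes from 1 to 5:
1 -> 0 -> 4 -> 7 -> 8 -> 5: max(2, 9, 1, 5, 3) = 9
1 -> 3 -> 4 -> 6 -> 7 -> 8 -> 5: max(1, 9, 5, 6, 5, 3) = 9
1 -> 3 -> 4 -> 0 -> 8 -> 5: max(1, 9, 9, 1, 3) = 9
1 -> 0 -> 8 -> 5: max(2, 1, 3) = 3
1 -> 3 -> 4 -> 7 -> 8 -> 5: max(1, 9, 1, 5, 3) = 9
1 -> 3 -> 5: max(1, 3) = 3
The minimum achievable maximum is 3.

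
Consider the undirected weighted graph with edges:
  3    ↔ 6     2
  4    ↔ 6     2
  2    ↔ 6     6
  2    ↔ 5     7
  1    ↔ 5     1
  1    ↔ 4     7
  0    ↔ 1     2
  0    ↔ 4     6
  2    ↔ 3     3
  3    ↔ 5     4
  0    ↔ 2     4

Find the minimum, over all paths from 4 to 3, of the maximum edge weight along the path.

2

Checking several routes:
4 → 0 → 2 → 6 → 3: max(6, 4, 6, 2) = 6
4 → 6 → 3: max(2, 2) = 2
4 → 0 → 2 → 3: max(6, 4, 3) = 6
4 → 6 → 2 → 3: max(2, 6, 3) = 6
4 → 6 → 2 → 0 → 1 → 5 → 3: max(2, 6, 4, 2, 1, 4) = 6
4 → 0 → 1 → 5 → 3: max(6, 2, 1, 4) = 6
Smallest bottleneck: 2.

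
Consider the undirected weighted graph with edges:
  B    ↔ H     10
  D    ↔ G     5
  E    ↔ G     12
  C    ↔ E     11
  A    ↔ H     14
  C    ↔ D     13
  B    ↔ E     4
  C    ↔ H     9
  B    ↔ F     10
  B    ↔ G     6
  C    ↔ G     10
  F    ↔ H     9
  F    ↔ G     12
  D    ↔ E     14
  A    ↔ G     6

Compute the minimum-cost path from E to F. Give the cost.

14

Some routes from E to F:
E-G-F: 12 + 12 = 24
E-B-F: 4 + 10 = 14
E-B-G-F: 4 + 6 + 12 = 22
E-G-B-F: 12 + 6 + 10 = 28
E-B-H-F: 4 + 10 + 9 = 23
Best route has total 14.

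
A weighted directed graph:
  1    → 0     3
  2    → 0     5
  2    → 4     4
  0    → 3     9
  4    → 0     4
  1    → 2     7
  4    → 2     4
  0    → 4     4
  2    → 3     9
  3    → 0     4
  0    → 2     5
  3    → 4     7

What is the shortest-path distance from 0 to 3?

9

Candidate routes:
0 → 3: 9
0 → 4 → 2 → 3: 4 + 4 + 9 = 17
0 → 2 → 3: 5 + 9 = 14
Shortest: 9.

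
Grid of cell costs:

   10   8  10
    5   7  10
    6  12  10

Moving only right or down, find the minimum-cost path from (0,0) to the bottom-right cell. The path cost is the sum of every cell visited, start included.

42

Cheapest: [0,0]→[1,0]→[1,1]→[1,2]→[2,2]
  10 + 5 + 7 + 10 + 10 = 42
(Top row then right column would cost 48.)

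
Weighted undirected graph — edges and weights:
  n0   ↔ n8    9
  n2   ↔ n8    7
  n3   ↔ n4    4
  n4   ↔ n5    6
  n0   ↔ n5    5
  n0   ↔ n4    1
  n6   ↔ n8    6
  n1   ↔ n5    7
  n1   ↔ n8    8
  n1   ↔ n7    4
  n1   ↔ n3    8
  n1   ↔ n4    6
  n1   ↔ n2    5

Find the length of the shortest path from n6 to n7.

Some routes from n6 to n7:
n6 -> n8 -> n0 -> n4 -> n3 -> n1 -> n7: 6 + 9 + 1 + 4 + 8 + 4 = 32
n6 -> n8 -> n0 -> n5 -> n1 -> n7: 6 + 9 + 5 + 7 + 4 = 31
n6 -> n8 -> n0 -> n4 -> n5 -> n1 -> n7: 6 + 9 + 1 + 6 + 7 + 4 = 33
n6 -> n8 -> n0 -> n4 -> n1 -> n7: 6 + 9 + 1 + 6 + 4 = 26
n6 -> n8 -> n1 -> n7: 6 + 8 + 4 = 18
n6 -> n8 -> n2 -> n1 -> n7: 6 + 7 + 5 + 4 = 22
Shortest: 18.

18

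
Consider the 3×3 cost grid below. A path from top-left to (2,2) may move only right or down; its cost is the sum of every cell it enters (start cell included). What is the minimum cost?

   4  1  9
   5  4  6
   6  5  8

22

Cheapest: r0c0 → r0c1 → r1c1 → r2c1 → r2c2
  4 + 1 + 4 + 5 + 8 = 22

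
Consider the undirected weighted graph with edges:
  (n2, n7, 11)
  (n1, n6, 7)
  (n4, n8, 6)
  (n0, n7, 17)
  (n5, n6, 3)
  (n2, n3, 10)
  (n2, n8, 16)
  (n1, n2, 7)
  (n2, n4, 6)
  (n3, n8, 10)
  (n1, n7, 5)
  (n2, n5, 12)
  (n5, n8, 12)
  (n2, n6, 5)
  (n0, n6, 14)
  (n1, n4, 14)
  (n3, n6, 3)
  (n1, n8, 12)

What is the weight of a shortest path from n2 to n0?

Comparing a few candidate routes:
n2 -> n5 -> n6 -> n0: 12 + 3 + 14 = 29
n2 -> n6 -> n0: 5 + 14 = 19
n2 -> n7 -> n0: 11 + 17 = 28
n2 -> n1 -> n7 -> n0: 7 + 5 + 17 = 29
n2 -> n3 -> n6 -> n0: 10 + 3 + 14 = 27
n2 -> n1 -> n6 -> n0: 7 + 7 + 14 = 28
Best route has total 19.

19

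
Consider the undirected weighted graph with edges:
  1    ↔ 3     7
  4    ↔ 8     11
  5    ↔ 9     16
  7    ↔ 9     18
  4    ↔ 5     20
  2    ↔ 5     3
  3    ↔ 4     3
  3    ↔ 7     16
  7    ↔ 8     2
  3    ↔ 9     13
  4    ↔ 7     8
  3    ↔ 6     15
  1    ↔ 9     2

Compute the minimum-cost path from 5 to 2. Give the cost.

Candidate routes:
5 - 2: 3
Best route has total 3.

3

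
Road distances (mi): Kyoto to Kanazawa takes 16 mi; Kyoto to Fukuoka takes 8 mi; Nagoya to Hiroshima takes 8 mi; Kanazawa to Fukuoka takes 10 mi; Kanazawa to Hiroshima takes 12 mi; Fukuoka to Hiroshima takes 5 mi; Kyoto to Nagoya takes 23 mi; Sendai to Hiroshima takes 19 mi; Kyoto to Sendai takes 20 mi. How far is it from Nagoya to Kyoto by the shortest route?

A few of the Nagoya→Kyoto routes:
Nagoya→Hiroshima→Fukuoka→Kyoto: 8 + 5 + 8 = 21
Nagoya→Kyoto: 23
Nagoya→Hiroshima→Kanazawa→Kyoto: 8 + 12 + 16 = 36
Nagoya→Hiroshima→Kanazawa→Fukuoka→Kyoto: 8 + 12 + 10 + 8 = 38
The minimum is 21 mi.

21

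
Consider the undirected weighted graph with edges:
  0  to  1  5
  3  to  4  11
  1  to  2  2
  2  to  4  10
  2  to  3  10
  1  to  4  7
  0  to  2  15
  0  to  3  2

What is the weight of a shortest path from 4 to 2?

9

A few of the 4→2 routes:
4 - 1 - 2: 7 + 2 = 9
4 - 1 - 0 - 3 - 2: 7 + 5 + 2 + 10 = 24
4 - 2: 10
4 - 3 - 2: 11 + 10 = 21
4 - 3 - 0 - 1 - 2: 11 + 2 + 5 + 2 = 20
Shortest: 9.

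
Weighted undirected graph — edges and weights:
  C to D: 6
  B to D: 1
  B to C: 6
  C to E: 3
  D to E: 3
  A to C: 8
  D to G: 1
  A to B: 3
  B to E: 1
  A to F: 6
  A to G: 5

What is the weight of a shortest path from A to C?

7

Some routes from A to C:
A-B-E-C: 3 + 1 + 3 = 7
A-B-D-E-C: 3 + 1 + 3 + 3 = 10
A-C: 8
A-B-D-C: 3 + 1 + 6 = 10
A-B-C: 3 + 6 = 9
Best route has total 7.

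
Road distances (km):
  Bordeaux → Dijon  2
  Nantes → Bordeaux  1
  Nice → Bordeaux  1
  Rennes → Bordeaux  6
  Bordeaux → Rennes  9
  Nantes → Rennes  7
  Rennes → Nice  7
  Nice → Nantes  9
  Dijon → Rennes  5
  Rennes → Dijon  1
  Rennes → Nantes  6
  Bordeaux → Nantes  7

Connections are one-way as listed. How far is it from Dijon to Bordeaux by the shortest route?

Routes from Dijon to Bordeaux:
Dijon-Rennes-Nice-Bordeaux: 5 + 7 + 1 = 13
Dijon-Rennes-Nice-Nantes-Bordeaux: 5 + 7 + 9 + 1 = 22
Dijon-Rennes-Bordeaux: 5 + 6 = 11
Dijon-Rennes-Nantes-Bordeaux: 5 + 6 + 1 = 12
Best route has total 11 km.

11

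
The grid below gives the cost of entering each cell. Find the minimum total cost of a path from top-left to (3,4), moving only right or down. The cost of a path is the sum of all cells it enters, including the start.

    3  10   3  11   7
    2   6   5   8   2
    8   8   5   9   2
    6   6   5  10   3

Cheapest: [0,0] -> [1,0] -> [1,1] -> [1,2] -> [1,3] -> [1,4] -> [2,4] -> [3,4]
  3 + 2 + 6 + 5 + 8 + 2 + 2 + 3 = 31
For comparison, the top-then-right route costs 41.

31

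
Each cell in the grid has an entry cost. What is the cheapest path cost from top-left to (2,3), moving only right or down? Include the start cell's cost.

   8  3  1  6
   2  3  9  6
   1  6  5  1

Take (0,0) → (1,0) → (2,0) → (2,1) → (2,2) → (2,3) for a total of 8 + 2 + 1 + 6 + 5 + 1 = 23.

23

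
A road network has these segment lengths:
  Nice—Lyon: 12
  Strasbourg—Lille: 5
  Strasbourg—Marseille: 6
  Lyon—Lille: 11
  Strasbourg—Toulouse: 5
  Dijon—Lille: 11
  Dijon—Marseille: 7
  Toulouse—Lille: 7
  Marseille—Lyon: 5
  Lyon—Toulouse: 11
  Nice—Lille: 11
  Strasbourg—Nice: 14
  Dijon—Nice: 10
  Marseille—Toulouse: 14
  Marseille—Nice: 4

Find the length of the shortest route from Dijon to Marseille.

Comparing a few candidate routes:
Dijon → Marseille: 7
Dijon → Lille → Nice → Marseille: 11 + 11 + 4 = 26
Dijon → Nice → Marseille: 10 + 4 = 14
Dijon → Lille → Strasbourg → Marseille: 11 + 5 + 6 = 22
Dijon → Lille → Lyon → Marseille: 11 + 11 + 5 = 27
Dijon → Nice → Lyon → Marseille: 10 + 12 + 5 = 27
The minimum is 7.

7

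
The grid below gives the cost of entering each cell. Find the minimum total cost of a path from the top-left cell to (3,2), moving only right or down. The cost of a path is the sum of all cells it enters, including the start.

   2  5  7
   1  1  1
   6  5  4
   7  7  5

Cheapest: (0,0)→(1,0)→(1,1)→(1,2)→(2,2)→(3,2)
  2 + 1 + 1 + 1 + 4 + 5 = 14
For comparison, the top-then-right route costs 24.

14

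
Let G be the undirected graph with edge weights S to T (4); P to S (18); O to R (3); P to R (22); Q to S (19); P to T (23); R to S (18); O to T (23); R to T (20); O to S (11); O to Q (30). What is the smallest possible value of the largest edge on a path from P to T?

Comparing a few candidate routes:
P → R → O → S → T: max(22, 3, 11, 4) = 22
P → S → O → R → T: max(18, 11, 3, 20) = 20
P → R → T: max(22, 20) = 22
P → R → S → T: max(22, 18, 4) = 22
P → S → T: max(18, 4) = 18
P → S → R → T: max(18, 18, 20) = 20
Smallest bottleneck: 18.

18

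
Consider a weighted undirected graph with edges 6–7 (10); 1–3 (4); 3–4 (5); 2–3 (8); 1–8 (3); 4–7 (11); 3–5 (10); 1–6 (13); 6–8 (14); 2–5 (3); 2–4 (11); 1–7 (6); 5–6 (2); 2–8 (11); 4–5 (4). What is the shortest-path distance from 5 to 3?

9

Some routes from 5 to 3:
5-2-3: 3 + 8 = 11
5-4-3: 4 + 5 = 9
5-2-4-3: 3 + 11 + 5 = 19
5-6-1-3: 2 + 13 + 4 = 19
5-3: 10
Shortest: 9.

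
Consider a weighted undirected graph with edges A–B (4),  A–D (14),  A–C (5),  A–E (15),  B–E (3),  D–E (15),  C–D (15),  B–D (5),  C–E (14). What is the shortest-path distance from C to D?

14

Comparing a few candidate routes:
C - A - D: 5 + 14 = 19
C - D: 15
C - E - B - D: 14 + 3 + 5 = 22
C - A - B - E - D: 5 + 4 + 3 + 15 = 27
C - A - B - D: 5 + 4 + 5 = 14
Shortest: 14.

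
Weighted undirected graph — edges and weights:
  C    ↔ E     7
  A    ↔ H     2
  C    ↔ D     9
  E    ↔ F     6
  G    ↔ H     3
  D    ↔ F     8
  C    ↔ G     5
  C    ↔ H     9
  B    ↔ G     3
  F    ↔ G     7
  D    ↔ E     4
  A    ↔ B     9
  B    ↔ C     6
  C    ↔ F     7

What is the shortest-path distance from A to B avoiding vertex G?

Routes from A to B avoiding G:
A-H-C-B: 2 + 9 + 6 = 17
A-B: 9
Shortest: 9.

9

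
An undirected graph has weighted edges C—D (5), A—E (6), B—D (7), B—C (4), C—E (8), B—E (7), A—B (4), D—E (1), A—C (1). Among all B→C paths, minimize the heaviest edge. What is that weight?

Some routes from B to C:
B - E - D - C: max(7, 1, 5) = 7
B - E - A - C: max(7, 6, 1) = 7
B - C: max(4) = 4
B - A - E - D - C: max(4, 6, 1, 5) = 6
B - A - C: max(4, 1) = 4
Smallest bottleneck: 4.

4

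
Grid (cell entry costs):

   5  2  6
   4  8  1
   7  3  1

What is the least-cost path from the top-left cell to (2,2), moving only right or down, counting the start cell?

15

Path (0,0) (0,1) (0,2) (1,2) (2,2): 5 + 2 + 6 + 1 + 1 = 15.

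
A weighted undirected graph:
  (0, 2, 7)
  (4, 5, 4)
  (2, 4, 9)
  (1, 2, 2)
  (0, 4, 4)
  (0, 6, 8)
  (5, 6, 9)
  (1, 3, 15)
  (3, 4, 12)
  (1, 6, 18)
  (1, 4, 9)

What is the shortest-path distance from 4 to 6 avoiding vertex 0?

Candidate routes:
4 -> 1 -> 6: 9 + 18 = 27
4 -> 3 -> 1 -> 6: 12 + 15 + 18 = 45
4 -> 5 -> 6: 4 + 9 = 13
4 -> 2 -> 1 -> 6: 9 + 2 + 18 = 29
Best route has total 13.

13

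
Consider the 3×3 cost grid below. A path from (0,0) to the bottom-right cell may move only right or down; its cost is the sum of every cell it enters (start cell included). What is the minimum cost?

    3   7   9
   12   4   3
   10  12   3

Best path: (0,0) (0,1) (1,1) (1,2) (2,2)
Cost: 3 + 7 + 4 + 3 + 3 = 20

20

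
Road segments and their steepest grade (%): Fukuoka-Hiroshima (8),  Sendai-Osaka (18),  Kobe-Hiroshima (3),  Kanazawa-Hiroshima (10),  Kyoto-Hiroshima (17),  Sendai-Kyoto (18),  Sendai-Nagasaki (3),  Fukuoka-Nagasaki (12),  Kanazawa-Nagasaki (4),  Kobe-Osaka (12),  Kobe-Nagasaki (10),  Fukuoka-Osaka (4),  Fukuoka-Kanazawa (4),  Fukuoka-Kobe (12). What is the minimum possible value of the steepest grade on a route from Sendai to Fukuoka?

Checking several routes:
Sendai→Nagasaki→Kobe→Hiroshima→Fukuoka: max(3, 10, 3, 8) = 10
Sendai→Nagasaki→Kanazawa→Fukuoka: max(3, 4, 4) = 4
Sendai→Nagasaki→Kanazawa→Hiroshima→Fukuoka: max(3, 4, 10, 8) = 10
Smallest bottleneck: 4%.

4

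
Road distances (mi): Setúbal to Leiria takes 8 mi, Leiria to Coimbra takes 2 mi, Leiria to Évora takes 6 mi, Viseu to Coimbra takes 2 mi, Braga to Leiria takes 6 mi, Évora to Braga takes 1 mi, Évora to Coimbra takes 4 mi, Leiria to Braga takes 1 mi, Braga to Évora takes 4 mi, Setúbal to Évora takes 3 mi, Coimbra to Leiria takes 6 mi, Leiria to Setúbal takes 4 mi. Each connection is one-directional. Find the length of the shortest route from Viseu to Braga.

Routes from Viseu to Braga:
Viseu - Coimbra - Leiria - Braga: 2 + 6 + 1 = 9
Viseu - Coimbra - Leiria - Évora - Braga: 2 + 6 + 6 + 1 = 15
Viseu - Coimbra - Leiria - Setúbal - Évora - Braga: 2 + 6 + 4 + 3 + 1 = 16
Best route has total 9 mi.

9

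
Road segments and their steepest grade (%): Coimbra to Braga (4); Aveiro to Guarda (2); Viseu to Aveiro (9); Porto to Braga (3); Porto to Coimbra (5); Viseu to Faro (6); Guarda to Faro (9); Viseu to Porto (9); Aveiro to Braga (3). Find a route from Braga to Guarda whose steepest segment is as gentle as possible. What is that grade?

Comparing a few candidate routes:
Braga→Coimbra→Porto→Viseu→Aveiro→Guarda: max(4, 5, 9, 9, 2) = 9
Braga→Aveiro→Guarda: max(3, 2) = 3
Braga→Coimbra→Porto→Viseu→Faro→Guarda: max(4, 5, 9, 6, 9) = 9
The minimum achievable maximum is 3%.

3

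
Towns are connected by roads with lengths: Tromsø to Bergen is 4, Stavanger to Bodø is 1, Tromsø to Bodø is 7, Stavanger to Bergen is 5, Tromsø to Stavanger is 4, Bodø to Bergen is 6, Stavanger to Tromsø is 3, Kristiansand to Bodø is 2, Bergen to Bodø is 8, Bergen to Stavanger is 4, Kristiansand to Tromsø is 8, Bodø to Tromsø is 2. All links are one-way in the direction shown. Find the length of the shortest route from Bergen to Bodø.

5

Routes from Bergen to Bodø:
Bergen→Stavanger→Tromsø→Bodø: 4 + 3 + 7 = 14
Bergen→Bodø: 8
Bergen→Stavanger→Bodø: 4 + 1 = 5
The minimum is 5.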